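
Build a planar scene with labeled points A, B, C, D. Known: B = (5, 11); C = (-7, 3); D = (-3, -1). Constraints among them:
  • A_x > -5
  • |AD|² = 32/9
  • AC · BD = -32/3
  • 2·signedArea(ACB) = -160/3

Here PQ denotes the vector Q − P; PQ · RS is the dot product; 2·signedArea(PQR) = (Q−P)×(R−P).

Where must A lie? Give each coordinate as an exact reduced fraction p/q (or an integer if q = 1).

A = (-13/3, 1/3)

1. A_x = -13/3  [2·signedArea(ACB) = -160/3 ∩ AC · BD = -32/3]
2. A_y = 1/3  [2·signedArea(ACB) = -160/3 ∩ AC · BD = -32/3]
   → A = (-13/3, 1/3)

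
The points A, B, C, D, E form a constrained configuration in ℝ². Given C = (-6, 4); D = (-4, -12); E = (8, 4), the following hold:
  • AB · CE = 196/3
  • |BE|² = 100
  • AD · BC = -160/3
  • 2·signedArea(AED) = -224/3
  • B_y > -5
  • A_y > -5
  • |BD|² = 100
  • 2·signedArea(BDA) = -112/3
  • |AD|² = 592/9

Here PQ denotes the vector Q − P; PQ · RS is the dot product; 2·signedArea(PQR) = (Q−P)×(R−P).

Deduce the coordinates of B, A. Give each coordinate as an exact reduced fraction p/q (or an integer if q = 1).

A = (-8/3, -4)
B = (2, -4)

1. A_x = -8/3  [line 16·x + -12·y + -16/3 = 0 ∩ |AD|² = 592/9]
2. A_y = -4  [line 16·x + -12·y + -16/3 = 0 ∩ |AD|² = 592/9]
   → A = (-8/3, -4)
3. B_x = 2  [2·signedArea(BDA) = -112/3 ∩ AD · BC = -160/3]
4. B_y = -4  [2·signedArea(BDA) = -112/3 ∩ AD · BC = -160/3]
   → B = (2, -4)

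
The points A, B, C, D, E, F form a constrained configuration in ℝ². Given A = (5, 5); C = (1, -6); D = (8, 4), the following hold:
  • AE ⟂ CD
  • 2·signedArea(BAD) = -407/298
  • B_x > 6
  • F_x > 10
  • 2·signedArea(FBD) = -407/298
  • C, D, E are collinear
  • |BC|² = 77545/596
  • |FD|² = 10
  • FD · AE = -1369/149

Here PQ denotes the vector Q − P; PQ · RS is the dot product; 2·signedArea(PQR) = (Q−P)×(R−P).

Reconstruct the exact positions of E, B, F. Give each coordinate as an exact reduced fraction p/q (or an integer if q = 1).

1. E_x = 1115/149  [C, D, E are collinear ∩ AE ⟂ CD]
2. E_y = 486/149  [C, D, E are collinear ∩ AE ⟂ CD]
   → E = (1115/149, 486/149)
3. B_x = 930/149  [line 1·x + 3·y + -5553/298 = 0 ∩ |BC|² = 77545/596]
4. B_y = 1231/298  [line 1·x + 3·y + -5553/298 = 0 ∩ |BC|² = 77545/596]
   → B = (930/149, 1231/298)
5. F_x = 11  [FD · AE = -1369/149 ∩ 2·signedArea(FBD) = -407/298]
6. F_y = 3  [FD · AE = -1369/149 ∩ 2·signedArea(FBD) = -407/298]
   → F = (11, 3)

B = (930/149, 1231/298)
E = (1115/149, 486/149)
F = (11, 3)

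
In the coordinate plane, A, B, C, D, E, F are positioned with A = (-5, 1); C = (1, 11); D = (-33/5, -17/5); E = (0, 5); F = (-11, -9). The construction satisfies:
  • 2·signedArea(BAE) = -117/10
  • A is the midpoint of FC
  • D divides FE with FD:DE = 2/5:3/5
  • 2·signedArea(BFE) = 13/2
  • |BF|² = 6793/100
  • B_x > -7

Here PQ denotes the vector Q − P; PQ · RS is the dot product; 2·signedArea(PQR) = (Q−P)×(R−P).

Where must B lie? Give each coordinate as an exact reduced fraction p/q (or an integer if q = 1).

1. B_x = -31/5  [2·signedArea(BFE) = 13/2 ∩ 2·signedArea(BAE) = -117/10]
2. B_y = -23/10  [2·signedArea(BFE) = 13/2 ∩ 2·signedArea(BAE) = -117/10]
   → B = (-31/5, -23/10)

B = (-31/5, -23/10)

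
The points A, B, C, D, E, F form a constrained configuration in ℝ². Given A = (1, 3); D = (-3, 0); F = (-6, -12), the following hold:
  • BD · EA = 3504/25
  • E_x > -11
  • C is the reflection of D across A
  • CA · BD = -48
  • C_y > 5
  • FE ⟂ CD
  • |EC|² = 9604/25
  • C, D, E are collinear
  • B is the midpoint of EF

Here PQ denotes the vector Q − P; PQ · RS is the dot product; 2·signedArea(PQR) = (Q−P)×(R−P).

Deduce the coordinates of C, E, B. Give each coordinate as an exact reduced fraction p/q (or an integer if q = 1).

1. C_x = 5  [C is the reflection of D across A]
2. C_y = 6  [C is the reflection of D across A]
   → C = (5, 6)
3. E_x = -267/25  [C, D, E are collinear ∩ FE ⟂ CD]
4. E_y = -144/25  [C, D, E are collinear ∩ FE ⟂ CD]
   → E = (-267/25, -144/25)
5. B_x = -417/50  [B is the midpoint of EF]
6. B_y = -222/25  [B is the midpoint of EF]
   → B = (-417/50, -222/25)

B = (-417/50, -222/25)
C = (5, 6)
E = (-267/25, -144/25)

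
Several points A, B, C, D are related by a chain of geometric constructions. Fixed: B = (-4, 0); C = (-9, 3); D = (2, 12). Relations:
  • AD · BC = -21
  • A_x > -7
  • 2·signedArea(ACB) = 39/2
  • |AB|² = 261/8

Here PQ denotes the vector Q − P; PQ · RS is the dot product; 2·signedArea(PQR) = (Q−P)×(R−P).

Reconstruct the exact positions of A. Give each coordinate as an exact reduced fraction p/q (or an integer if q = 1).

A = (-25/4, 21/4)

1. A_x = -25/4  [AD · BC = -21 ∩ 2·signedArea(ACB) = 39/2]
2. A_y = 21/4  [AD · BC = -21 ∩ 2·signedArea(ACB) = 39/2]
   → A = (-25/4, 21/4)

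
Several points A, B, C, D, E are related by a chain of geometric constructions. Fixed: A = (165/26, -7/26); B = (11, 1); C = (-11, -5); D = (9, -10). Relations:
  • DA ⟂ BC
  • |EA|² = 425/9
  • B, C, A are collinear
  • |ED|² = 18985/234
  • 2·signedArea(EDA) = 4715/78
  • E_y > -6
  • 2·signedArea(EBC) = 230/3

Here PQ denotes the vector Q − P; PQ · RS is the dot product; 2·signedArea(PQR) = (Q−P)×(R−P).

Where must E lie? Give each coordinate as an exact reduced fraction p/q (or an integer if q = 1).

E = (113/78, -397/78)

1. E_x = 113/78  [2·signedArea(EBC) = 230/3 ∩ 2·signedArea(EDA) = 4715/78]
2. E_y = -397/78  [2·signedArea(EBC) = 230/3 ∩ 2·signedArea(EDA) = 4715/78]
   → E = (113/78, -397/78)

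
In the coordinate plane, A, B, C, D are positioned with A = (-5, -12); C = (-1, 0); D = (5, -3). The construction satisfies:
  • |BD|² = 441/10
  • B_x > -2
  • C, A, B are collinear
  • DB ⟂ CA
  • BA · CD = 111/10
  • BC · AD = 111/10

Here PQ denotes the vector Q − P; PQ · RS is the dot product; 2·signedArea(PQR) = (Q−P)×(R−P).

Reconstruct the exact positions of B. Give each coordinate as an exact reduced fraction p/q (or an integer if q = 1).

1. B_x = -13/10  [C, A, B are collinear ∩ DB ⟂ CA]
2. B_y = -9/10  [C, A, B are collinear ∩ DB ⟂ CA]
   → B = (-13/10, -9/10)

B = (-13/10, -9/10)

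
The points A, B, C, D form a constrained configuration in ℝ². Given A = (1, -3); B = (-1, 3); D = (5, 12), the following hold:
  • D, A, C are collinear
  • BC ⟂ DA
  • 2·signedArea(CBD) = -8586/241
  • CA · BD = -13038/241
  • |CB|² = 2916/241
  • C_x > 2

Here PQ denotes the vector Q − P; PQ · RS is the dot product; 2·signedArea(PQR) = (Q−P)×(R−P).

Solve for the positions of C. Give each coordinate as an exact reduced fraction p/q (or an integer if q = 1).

C = (569/241, 507/241)

1. C_x = 569/241  [D, A, C are collinear ∩ BC ⟂ DA]
2. C_y = 507/241  [D, A, C are collinear ∩ BC ⟂ DA]
   → C = (569/241, 507/241)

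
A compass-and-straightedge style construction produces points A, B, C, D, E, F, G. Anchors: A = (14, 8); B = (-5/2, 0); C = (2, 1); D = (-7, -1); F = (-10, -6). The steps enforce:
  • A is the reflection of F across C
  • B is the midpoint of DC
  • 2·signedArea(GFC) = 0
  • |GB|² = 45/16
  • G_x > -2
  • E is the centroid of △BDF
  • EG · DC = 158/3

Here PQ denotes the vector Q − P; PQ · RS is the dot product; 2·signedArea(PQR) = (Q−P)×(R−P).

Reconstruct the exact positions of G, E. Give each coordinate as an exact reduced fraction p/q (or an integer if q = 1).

1. G_x = -1  [line -7·x + 12·y + 2 = 0 ∩ |GB|² = 45/16]
2. G_y = -3/4  [line -7·x + 12·y + 2 = 0 ∩ |GB|² = 45/16]
   → G = (-1, -3/4)
3. E_x = -13/2  [E is the centroid of △BDF]
4. E_y = -7/3  [E is the centroid of △BDF]
   → E = (-13/2, -7/3)

E = (-13/2, -7/3)
G = (-1, -3/4)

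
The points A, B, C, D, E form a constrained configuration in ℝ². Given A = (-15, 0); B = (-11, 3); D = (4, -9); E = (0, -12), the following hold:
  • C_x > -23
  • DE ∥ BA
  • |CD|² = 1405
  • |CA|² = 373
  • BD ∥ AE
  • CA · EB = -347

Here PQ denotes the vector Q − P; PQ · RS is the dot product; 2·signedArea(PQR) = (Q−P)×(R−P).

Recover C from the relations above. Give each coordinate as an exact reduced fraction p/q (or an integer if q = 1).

C = (-22, 18)

1. C_x = -22  [line 11·x + -15·y + 512 = 0 ∩ |CA|² = 373]
2. C_y = 18  [line 11·x + -15·y + 512 = 0 ∩ |CA|² = 373]
   → C = (-22, 18)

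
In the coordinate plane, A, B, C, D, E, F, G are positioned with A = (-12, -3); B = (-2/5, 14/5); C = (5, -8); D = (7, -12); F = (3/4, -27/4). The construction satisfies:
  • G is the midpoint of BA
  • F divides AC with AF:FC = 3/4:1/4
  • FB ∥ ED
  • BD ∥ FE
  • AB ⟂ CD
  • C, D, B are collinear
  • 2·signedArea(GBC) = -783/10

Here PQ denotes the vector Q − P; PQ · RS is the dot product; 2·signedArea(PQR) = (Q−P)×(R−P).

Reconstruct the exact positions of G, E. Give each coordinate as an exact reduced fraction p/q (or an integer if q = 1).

1. G_x = -31/5  [G is the midpoint of BA]
2. G_y = -1/10  [G is the midpoint of BA]
   → G = (-31/5, -1/10)
3. E_x = 163/20  [FB ∥ ED ∩ BD ∥ FE]
4. E_y = -431/20  [FB ∥ ED ∩ BD ∥ FE]
   → E = (163/20, -431/20)

E = (163/20, -431/20)
G = (-31/5, -1/10)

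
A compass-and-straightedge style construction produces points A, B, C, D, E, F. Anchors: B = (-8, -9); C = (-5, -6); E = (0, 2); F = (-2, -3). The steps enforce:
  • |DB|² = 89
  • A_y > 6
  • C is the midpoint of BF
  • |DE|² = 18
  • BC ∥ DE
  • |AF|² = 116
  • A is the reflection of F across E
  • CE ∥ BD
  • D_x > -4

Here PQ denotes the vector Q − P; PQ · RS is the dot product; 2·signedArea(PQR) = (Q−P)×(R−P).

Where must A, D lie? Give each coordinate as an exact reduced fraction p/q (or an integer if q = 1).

A = (2, 7)
D = (-3, -1)

1. A_x = 2  [A is the reflection of F across E]
2. A_y = 7  [A is the reflection of F across E]
   → A = (2, 7)
3. D_x = -3  [BC ∥ DE ∩ CE ∥ BD]
4. D_y = -1  [BC ∥ DE ∩ CE ∥ BD]
   → D = (-3, -1)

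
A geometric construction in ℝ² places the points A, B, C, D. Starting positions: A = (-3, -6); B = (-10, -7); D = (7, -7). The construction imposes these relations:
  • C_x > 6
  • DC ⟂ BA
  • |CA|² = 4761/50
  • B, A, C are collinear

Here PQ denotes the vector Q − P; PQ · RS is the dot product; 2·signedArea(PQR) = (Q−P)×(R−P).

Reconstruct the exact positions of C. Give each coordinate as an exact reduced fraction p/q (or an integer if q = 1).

1. C_x = 333/50  [B, A, C are collinear ∩ DC ⟂ BA]
2. C_y = -231/50  [B, A, C are collinear ∩ DC ⟂ BA]
   → C = (333/50, -231/50)

C = (333/50, -231/50)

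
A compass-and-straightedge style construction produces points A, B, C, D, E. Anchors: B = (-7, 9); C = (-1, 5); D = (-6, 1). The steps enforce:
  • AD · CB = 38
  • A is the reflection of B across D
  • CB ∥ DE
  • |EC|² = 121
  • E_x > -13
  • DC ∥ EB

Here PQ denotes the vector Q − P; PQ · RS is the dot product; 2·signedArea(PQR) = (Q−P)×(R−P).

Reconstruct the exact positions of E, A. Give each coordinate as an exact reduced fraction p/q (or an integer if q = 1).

1. E_x = -12  [DC ∥ EB ∩ CB ∥ DE]
2. E_y = 5  [DC ∥ EB ∩ CB ∥ DE]
   → E = (-12, 5)
3. A_x = -5  [A is the reflection of B across D]
4. A_y = -7  [A is the reflection of B across D]
   → A = (-5, -7)

A = (-5, -7)
E = (-12, 5)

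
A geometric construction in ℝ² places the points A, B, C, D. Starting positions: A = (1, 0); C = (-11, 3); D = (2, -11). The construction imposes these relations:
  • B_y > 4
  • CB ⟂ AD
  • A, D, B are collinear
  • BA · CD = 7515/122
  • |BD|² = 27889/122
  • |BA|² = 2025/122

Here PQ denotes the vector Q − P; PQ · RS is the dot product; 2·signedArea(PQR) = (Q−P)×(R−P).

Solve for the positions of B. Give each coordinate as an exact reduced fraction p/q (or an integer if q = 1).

B = (77/122, 495/122)

1. B_x = 77/122  [A, D, B are collinear ∩ CB ⟂ AD]
2. B_y = 495/122  [A, D, B are collinear ∩ CB ⟂ AD]
   → B = (77/122, 495/122)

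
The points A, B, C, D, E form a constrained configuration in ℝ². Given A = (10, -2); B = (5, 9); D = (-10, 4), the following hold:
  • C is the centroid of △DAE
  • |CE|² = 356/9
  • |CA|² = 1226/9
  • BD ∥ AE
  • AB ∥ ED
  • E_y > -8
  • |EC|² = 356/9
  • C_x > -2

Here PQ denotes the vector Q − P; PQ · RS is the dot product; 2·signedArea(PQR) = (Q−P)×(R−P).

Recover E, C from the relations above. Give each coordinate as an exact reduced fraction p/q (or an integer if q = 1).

1. E_x = -5  [AB ∥ ED ∩ BD ∥ AE]
2. E_y = -7  [AB ∥ ED ∩ BD ∥ AE]
   → E = (-5, -7)
3. C_x = -5/3  [C is the centroid of △DAE]
4. C_y = -5/3  [C is the centroid of △DAE]
   → C = (-5/3, -5/3)

C = (-5/3, -5/3)
E = (-5, -7)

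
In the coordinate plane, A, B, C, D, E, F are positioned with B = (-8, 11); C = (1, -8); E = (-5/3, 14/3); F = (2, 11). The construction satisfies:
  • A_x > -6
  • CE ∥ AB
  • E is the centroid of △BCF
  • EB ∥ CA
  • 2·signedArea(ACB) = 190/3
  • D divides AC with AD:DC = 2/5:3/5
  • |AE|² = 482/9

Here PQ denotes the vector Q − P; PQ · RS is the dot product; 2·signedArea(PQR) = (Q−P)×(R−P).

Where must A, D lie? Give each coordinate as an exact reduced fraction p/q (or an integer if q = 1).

1. A_x = -16/3  [CE ∥ AB ∩ EB ∥ CA]
2. A_y = -5/3  [CE ∥ AB ∩ EB ∥ CA]
   → A = (-16/3, -5/3)
3. D_x = -14/5  [D divides AC with AD:DC = 2/5:3/5]
4. D_y = -21/5  [D divides AC with AD:DC = 2/5:3/5]
   → D = (-14/5, -21/5)

A = (-16/3, -5/3)
D = (-14/5, -21/5)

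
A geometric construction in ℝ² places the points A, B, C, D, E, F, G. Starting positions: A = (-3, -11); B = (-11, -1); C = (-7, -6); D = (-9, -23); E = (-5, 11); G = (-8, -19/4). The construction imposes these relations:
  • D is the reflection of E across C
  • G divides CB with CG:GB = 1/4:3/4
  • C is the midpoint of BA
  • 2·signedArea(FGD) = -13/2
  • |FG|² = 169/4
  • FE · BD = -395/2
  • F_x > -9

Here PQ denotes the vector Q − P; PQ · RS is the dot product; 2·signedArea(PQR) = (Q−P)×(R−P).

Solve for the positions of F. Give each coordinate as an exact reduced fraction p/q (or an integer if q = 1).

1. F_x = -8  [FE · BD = -395/2 ∩ 2·signedArea(FGD) = -13/2]
2. F_y = 7/4  [FE · BD = -395/2 ∩ 2·signedArea(FGD) = -13/2]
   → F = (-8, 7/4)

F = (-8, 7/4)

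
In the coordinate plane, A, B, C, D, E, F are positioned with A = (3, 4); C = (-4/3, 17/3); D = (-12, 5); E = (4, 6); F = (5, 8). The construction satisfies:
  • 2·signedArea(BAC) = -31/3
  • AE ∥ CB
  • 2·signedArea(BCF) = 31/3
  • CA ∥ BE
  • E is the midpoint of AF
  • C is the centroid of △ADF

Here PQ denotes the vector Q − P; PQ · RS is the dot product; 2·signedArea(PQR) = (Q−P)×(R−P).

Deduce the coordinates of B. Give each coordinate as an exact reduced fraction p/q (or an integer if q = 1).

1. B_x = -1/3  [CA ∥ BE ∩ AE ∥ CB]
2. B_y = 23/3  [CA ∥ BE ∩ AE ∥ CB]
   → B = (-1/3, 23/3)

B = (-1/3, 23/3)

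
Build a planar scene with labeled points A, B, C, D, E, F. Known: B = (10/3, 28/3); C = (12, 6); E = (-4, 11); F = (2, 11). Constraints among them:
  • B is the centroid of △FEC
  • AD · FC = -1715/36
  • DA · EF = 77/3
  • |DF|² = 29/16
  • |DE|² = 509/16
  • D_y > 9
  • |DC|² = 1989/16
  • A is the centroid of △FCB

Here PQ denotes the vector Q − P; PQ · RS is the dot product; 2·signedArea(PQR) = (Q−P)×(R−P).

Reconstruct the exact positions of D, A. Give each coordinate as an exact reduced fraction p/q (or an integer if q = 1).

1. A_x = 52/9  [A is the centroid of △FCB]
2. A_y = 79/9  [A is the centroid of △FCB]
   → A = (52/9, 79/9)
3. D_x = 3/2  [DA · EF = 77/3 ∩ AD · FC = -1715/36]
4. D_y = 39/4  [DA · EF = 77/3 ∩ AD · FC = -1715/36]
   → D = (3/2, 39/4)

A = (52/9, 79/9)
D = (3/2, 39/4)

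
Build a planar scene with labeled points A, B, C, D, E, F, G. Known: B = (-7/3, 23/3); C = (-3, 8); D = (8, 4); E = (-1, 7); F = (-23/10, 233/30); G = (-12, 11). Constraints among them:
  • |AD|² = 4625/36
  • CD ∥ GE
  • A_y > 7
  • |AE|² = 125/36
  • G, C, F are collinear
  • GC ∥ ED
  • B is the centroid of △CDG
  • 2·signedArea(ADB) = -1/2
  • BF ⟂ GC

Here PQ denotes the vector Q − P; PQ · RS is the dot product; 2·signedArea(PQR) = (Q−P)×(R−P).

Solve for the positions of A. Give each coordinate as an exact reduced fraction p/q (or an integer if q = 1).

1. A_x = -8/3  [line -11/3·x + -31/3·y + 427/6 = 0 ∩ |AD|² = 4625/36]
2. A_y = 47/6  [line -11/3·x + -31/3·y + 427/6 = 0 ∩ |AD|² = 4625/36]
   → A = (-8/3, 47/6)

A = (-8/3, 47/6)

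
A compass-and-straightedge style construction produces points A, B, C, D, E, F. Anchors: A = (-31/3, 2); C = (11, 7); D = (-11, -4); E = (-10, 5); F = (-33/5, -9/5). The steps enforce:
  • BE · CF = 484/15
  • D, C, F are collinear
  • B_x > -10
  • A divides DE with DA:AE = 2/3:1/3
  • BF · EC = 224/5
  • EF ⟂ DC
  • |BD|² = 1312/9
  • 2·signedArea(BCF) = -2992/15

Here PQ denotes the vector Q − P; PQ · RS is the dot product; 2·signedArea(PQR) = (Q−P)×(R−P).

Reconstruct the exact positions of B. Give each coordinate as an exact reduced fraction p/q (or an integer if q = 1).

1. B_x = -29/3  [BE · CF = 484/15 ∩ 2·signedArea(BCF) = -2992/15]
2. B_y = 8  [BE · CF = 484/15 ∩ 2·signedArea(BCF) = -2992/15]
   → B = (-29/3, 8)

B = (-29/3, 8)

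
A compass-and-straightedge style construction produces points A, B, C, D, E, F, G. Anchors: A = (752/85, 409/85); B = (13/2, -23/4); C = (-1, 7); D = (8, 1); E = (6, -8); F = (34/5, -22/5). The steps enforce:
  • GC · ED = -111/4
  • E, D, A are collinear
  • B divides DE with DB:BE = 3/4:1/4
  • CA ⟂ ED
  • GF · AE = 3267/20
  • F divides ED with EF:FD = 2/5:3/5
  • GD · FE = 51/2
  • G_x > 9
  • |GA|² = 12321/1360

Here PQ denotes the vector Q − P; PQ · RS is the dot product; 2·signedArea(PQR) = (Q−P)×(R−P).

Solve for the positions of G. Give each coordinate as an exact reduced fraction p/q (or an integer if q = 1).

1. G_x = 19/2  [line 242/85·x + 1089/85·y + -8591/68 = 0 ∩ |GA|² = 12321/1360]
2. G_y = 31/4  [line 242/85·x + 1089/85·y + -8591/68 = 0 ∩ |GA|² = 12321/1360]
   → G = (19/2, 31/4)

G = (19/2, 31/4)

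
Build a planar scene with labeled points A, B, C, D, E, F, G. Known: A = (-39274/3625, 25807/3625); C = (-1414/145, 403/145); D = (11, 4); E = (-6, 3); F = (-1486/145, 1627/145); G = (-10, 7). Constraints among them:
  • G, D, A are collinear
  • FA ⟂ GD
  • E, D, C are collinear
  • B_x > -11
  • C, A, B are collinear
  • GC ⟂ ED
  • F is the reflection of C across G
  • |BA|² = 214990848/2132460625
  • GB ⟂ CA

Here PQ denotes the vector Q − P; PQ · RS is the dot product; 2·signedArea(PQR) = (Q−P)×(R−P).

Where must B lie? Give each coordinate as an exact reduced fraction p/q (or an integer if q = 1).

B = (-158204506/14706625, 100168183/14706625)

1. B_x = -158204506/14706625  [C, A, B are collinear ∩ GB ⟂ CA]
2. B_y = 100168183/14706625  [C, A, B are collinear ∩ GB ⟂ CA]
   → B = (-158204506/14706625, 100168183/14706625)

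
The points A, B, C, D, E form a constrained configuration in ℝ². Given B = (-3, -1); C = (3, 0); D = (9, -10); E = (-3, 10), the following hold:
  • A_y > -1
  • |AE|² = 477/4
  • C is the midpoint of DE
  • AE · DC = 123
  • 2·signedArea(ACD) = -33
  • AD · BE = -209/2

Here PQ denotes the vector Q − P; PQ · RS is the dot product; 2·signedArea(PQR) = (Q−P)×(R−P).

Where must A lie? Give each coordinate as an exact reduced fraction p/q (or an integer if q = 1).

A = (0, -1/2)

1. A_x = 0  [AD · BE = -209/2 ∩ 2·signedArea(ACD) = -33]
2. A_y = -1/2  [AD · BE = -209/2 ∩ 2·signedArea(ACD) = -33]
   → A = (0, -1/2)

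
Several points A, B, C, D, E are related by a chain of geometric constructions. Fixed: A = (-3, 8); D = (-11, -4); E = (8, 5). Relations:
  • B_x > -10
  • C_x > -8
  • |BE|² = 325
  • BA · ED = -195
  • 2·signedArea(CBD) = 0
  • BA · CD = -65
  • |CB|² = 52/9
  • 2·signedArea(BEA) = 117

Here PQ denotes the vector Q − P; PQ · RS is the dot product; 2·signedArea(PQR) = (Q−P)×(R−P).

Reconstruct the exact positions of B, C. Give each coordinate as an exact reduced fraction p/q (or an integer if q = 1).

B = (-9, -1)
C = (-23/3, 1)

1. B_x = -9  [2·signedArea(BEA) = 117 ∩ BA · ED = -195]
2. B_y = -1  [2·signedArea(BEA) = 117 ∩ BA · ED = -195]
   → B = (-9, -1)
3. C_x = -23/3  [BA · CD = -65 ∩ 2·signedArea(CBD) = 0]
4. C_y = 1  [BA · CD = -65 ∩ 2·signedArea(CBD) = 0]
   → C = (-23/3, 1)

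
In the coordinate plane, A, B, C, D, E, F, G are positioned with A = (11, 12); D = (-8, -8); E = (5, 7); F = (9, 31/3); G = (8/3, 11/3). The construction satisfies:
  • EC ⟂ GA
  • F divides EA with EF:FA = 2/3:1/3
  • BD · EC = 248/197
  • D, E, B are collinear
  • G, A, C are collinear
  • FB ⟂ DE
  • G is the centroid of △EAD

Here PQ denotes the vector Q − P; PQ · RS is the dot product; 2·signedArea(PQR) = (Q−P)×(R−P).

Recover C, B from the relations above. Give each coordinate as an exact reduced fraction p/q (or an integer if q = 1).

1. C_x = 11/2  [G, A, C are collinear ∩ EC ⟂ GA]
2. C_y = 13/2  [G, A, C are collinear ∩ EC ⟂ GA]
   → C = (11/2, 13/2)
3. B_x = 1648/197  [D, E, B are collinear ∩ FB ⟂ DE]
4. B_y = 2144/197  [D, E, B are collinear ∩ FB ⟂ DE]
   → B = (1648/197, 2144/197)

B = (1648/197, 2144/197)
C = (11/2, 13/2)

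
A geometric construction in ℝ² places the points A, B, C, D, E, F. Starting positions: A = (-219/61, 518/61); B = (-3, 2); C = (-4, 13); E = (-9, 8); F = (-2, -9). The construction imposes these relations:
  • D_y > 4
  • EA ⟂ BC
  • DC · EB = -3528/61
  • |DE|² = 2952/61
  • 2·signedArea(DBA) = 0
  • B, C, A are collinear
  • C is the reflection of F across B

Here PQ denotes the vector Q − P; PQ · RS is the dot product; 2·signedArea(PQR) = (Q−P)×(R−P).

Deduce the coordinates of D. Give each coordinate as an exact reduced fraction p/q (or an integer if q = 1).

1. D_x = -195/61  [2·signedArea(DBA) = 0 ∩ DC · EB = -3528/61]
2. D_y = 254/61  [2·signedArea(DBA) = 0 ∩ DC · EB = -3528/61]
   → D = (-195/61, 254/61)

D = (-195/61, 254/61)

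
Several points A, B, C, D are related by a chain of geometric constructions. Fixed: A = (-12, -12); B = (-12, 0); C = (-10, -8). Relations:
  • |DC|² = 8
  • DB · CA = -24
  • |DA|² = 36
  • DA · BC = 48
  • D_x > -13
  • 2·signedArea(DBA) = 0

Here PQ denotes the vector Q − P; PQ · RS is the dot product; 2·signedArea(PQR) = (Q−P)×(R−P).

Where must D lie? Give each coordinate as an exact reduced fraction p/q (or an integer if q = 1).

1. D_x = -12  [2·signedArea(DBA) = 0 ∩ DB · CA = -24]
2. D_y = -6  [2·signedArea(DBA) = 0 ∩ DB · CA = -24]
   → D = (-12, -6)

D = (-12, -6)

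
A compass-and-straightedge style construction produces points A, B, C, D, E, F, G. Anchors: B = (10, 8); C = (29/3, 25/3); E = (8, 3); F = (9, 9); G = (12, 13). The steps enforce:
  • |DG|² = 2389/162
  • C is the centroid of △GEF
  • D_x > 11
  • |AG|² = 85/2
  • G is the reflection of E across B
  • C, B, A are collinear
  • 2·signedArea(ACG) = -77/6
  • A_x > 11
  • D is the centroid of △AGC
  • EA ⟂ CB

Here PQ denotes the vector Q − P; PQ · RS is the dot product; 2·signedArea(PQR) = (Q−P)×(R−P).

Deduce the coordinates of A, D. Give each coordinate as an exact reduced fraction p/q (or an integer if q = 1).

1. A_x = 23/2  [C, B, A are collinear ∩ EA ⟂ CB]
2. A_y = 13/2  [C, B, A are collinear ∩ EA ⟂ CB]
   → A = (23/2, 13/2)
3. D_x = 199/18  [D is the centroid of △AGC]
4. D_y = 167/18  [D is the centroid of △AGC]
   → D = (199/18, 167/18)

A = (23/2, 13/2)
D = (199/18, 167/18)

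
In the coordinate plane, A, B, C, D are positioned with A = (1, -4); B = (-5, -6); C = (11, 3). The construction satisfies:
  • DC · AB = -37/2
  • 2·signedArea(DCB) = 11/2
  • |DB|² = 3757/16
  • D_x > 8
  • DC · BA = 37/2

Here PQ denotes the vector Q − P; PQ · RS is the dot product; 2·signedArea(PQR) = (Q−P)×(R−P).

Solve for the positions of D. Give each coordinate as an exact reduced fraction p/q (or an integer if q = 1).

D = (17/2, 5/4)

1. D_x = 17/2  [DC · BA = 37/2 ∩ 2·signedArea(DCB) = 11/2]
2. D_y = 5/4  [DC · BA = 37/2 ∩ 2·signedArea(DCB) = 11/2]
   → D = (17/2, 5/4)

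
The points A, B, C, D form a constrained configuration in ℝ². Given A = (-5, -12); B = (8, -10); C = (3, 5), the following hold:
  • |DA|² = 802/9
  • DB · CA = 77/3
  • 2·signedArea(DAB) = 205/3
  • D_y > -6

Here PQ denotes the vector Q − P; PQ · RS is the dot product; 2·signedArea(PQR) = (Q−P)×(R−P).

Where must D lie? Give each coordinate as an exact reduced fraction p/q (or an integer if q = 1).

D = (2, -17/3)

1. D_x = 2  [DB · CA = 77/3 ∩ 2·signedArea(DAB) = 205/3]
2. D_y = -17/3  [DB · CA = 77/3 ∩ 2·signedArea(DAB) = 205/3]
   → D = (2, -17/3)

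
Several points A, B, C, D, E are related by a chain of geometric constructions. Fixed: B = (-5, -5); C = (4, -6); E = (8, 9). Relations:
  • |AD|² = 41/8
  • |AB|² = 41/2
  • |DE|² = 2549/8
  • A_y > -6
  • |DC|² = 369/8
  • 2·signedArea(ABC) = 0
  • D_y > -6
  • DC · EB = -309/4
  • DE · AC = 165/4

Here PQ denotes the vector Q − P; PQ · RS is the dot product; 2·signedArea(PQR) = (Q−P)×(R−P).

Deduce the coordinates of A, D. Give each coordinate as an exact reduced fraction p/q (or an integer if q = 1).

1. D_x = -11/4  [line 13·x + 14·y + 437/4 = 0 ∩ |DC|² = 369/8]
2. D_y = -21/4  [line 13·x + 14·y + 437/4 = 0 ∩ |DC|² = 369/8]
   → D = (-11/4, -21/4)
3. A_x = -1/2  [2·signedArea(ABC) = 0 ∩ DE · AC = 165/4]
4. A_y = -11/2  [2·signedArea(ABC) = 0 ∩ DE · AC = 165/4]
   → A = (-1/2, -11/2)

A = (-1/2, -11/2)
D = (-11/4, -21/4)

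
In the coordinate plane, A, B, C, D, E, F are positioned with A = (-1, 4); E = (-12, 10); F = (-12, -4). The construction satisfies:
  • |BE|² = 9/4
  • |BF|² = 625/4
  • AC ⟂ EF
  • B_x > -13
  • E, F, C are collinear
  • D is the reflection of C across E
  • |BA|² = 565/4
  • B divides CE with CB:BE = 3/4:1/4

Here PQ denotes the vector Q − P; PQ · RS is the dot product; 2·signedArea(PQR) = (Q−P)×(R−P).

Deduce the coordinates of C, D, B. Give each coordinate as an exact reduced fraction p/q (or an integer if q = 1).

B = (-12, 17/2)
C = (-12, 4)
D = (-12, 16)

1. C_x = -12  [E, F, C are collinear ∩ AC ⟂ EF]
2. C_y = 4  [E, F, C are collinear ∩ AC ⟂ EF]
   → C = (-12, 4)
3. D_x = -12  [D is the reflection of C across E]
4. D_y = 16  [D is the reflection of C across E]
   → D = (-12, 16)
5. B_x = -12  [B divides CE with CB:BE = 3/4:1/4]
6. B_y = 17/2  [B divides CE with CB:BE = 3/4:1/4]
   → B = (-12, 17/2)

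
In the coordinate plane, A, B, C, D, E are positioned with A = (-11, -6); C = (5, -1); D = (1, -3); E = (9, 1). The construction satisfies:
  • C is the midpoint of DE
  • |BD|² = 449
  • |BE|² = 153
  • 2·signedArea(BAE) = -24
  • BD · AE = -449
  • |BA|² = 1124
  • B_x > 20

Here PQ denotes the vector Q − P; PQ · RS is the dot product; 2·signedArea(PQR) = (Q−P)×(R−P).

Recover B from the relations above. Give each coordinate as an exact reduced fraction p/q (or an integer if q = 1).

1. B_x = 21  [2·signedArea(BAE) = -24 ∩ BD · AE = -449]
2. B_y = 4  [2·signedArea(BAE) = -24 ∩ BD · AE = -449]
   → B = (21, 4)

B = (21, 4)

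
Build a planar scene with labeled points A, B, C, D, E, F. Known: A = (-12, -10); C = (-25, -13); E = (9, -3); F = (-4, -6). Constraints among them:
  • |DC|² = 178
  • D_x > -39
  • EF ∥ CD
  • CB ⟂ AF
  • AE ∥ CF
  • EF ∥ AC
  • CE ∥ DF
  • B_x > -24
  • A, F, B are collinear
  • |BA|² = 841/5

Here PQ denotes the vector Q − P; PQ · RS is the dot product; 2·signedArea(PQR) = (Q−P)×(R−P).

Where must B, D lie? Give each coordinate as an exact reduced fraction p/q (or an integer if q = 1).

B = (-118/5, -79/5)
D = (-38, -16)

1. B_x = -118/5  [A, F, B are collinear ∩ CB ⟂ AF]
2. B_y = -79/5  [A, F, B are collinear ∩ CB ⟂ AF]
   → B = (-118/5, -79/5)
3. D_x = -38  [CE ∥ DF ∩ EF ∥ CD]
4. D_y = -16  [CE ∥ DF ∩ EF ∥ CD]
   → D = (-38, -16)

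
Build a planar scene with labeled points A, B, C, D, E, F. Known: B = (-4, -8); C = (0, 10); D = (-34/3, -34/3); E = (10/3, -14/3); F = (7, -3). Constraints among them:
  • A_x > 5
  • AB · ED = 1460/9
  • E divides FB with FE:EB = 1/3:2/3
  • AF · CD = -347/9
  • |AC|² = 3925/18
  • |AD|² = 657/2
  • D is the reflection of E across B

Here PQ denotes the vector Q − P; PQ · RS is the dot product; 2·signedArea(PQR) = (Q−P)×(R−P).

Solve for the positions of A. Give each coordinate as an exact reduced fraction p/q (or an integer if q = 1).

1. A_x = 31/6  [AB · ED = 1460/9 ∩ AF · CD = -347/9]
2. A_y = -23/6  [AB · ED = 1460/9 ∩ AF · CD = -347/9]
   → A = (31/6, -23/6)

A = (31/6, -23/6)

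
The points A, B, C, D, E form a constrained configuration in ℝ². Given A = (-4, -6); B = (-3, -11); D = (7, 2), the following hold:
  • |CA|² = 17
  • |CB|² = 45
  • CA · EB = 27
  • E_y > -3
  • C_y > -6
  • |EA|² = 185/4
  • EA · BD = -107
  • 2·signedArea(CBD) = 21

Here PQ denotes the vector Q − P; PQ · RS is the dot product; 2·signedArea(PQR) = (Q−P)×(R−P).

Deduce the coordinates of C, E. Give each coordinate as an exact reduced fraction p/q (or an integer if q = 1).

1. C_x = 0  [line -13·x + 10·y + 50 = 0 ∩ |CA|² = 17]
2. C_y = -5  [line -13·x + 10·y + 50 = 0 ∩ |CA|² = 17]
   → C = (0, -5)
3. E_x = 3/2  [EA · BD = -107 ∩ CA · EB = 27]
4. E_y = -2  [EA · BD = -107 ∩ CA · EB = 27]
   → E = (3/2, -2)

C = (0, -5)
E = (3/2, -2)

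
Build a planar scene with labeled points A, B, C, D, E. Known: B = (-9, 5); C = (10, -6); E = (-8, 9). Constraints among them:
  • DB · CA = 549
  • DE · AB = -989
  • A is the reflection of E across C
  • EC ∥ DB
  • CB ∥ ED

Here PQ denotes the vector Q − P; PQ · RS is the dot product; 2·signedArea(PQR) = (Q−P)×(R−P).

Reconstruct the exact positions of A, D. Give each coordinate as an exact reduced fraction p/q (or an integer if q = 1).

1. A_x = 28  [A is the reflection of E across C]
2. A_y = -21  [A is the reflection of E across C]
   → A = (28, -21)
3. D_x = -27  [EC ∥ DB ∩ CB ∥ ED]
4. D_y = 20  [EC ∥ DB ∩ CB ∥ ED]
   → D = (-27, 20)

A = (28, -21)
D = (-27, 20)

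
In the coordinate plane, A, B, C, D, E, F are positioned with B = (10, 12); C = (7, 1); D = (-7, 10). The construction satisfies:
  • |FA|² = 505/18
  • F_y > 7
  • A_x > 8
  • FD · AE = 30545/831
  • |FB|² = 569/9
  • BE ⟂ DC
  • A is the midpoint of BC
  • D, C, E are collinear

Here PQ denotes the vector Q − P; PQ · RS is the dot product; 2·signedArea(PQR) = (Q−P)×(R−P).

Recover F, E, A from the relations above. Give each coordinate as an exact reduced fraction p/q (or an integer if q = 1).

A = (17/2, 13/2)
E = (1141/277, 790/277)
F = (10/3, 23/3)

1. E_x = 1141/277  [D, C, E are collinear ∩ BE ⟂ DC]
2. E_y = 790/277  [D, C, E are collinear ∩ BE ⟂ DC]
   → E = (1141/277, 790/277)
3. A_x = 17/2  [A is the midpoint of BC]
4. A_y = 13/2  [A is the midpoint of BC]
   → A = (17/2, 13/2)
5. F_x = 10/3  [line 2427/554·x + 2021/554·y + -70753/1662 = 0 ∩ |FA|² = 505/18]
6. F_y = 23/3  [line 2427/554·x + 2021/554·y + -70753/1662 = 0 ∩ |FA|² = 505/18]
   → F = (10/3, 23/3)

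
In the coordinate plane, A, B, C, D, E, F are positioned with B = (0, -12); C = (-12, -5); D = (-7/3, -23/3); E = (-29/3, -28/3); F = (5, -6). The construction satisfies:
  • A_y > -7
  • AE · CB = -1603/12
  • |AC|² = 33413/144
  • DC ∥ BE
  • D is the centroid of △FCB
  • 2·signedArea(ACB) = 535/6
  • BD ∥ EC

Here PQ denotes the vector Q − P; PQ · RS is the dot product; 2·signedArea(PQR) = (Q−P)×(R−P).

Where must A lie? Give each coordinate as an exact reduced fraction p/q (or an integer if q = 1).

A = (19/6, -77/12)

1. A_x = 19/6  [2·signedArea(ACB) = 535/6 ∩ AE · CB = -1603/12]
2. A_y = -77/12  [2·signedArea(ACB) = 535/6 ∩ AE · CB = -1603/12]
   → A = (19/6, -77/12)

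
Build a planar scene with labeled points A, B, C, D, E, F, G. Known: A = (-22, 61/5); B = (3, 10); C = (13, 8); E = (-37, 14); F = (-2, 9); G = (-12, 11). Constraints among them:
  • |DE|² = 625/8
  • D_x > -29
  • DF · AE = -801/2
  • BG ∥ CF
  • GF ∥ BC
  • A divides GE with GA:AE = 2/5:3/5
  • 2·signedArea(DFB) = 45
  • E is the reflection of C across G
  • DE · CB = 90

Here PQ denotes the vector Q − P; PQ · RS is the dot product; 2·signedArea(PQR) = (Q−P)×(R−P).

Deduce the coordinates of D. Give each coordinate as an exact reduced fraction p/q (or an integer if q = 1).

D = (-113/4, 51/4)

1. D_x = -113/4  [DE · CB = 90 ∩ 2·signedArea(DFB) = 45]
2. D_y = 51/4  [DE · CB = 90 ∩ 2·signedArea(DFB) = 45]
   → D = (-113/4, 51/4)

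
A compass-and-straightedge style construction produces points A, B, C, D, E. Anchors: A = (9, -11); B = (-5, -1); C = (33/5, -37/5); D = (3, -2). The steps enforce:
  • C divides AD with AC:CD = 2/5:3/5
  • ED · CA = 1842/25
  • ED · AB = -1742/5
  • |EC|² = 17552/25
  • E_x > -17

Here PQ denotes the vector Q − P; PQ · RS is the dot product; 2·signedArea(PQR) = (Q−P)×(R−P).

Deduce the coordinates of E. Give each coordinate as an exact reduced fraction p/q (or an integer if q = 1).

E = (-83/5, 27/5)

1. E_x = -83/5  [ED · AB = -1742/5 ∩ ED · CA = 1842/25]
2. E_y = 27/5  [ED · AB = -1742/5 ∩ ED · CA = 1842/25]
   → E = (-83/5, 27/5)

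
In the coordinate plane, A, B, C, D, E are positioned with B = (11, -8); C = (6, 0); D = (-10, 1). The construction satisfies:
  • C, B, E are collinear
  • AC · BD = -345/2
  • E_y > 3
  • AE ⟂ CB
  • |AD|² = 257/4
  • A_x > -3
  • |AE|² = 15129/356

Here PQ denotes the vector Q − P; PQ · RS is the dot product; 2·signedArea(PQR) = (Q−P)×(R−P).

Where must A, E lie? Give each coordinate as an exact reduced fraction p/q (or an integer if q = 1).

A = (-2, 1/2)
E = (314/89, 352/89)

1. A_x = -2  [line 21·x + -9·y + 93/2 = 0 ∩ |AD|² = 257/4]
2. A_y = 1/2  [line 21·x + -9·y + 93/2 = 0 ∩ |AD|² = 257/4]
   → A = (-2, 1/2)
3. E_x = 314/89  [C, B, E are collinear ∩ AE ⟂ CB]
4. E_y = 352/89  [C, B, E are collinear ∩ AE ⟂ CB]
   → E = (314/89, 352/89)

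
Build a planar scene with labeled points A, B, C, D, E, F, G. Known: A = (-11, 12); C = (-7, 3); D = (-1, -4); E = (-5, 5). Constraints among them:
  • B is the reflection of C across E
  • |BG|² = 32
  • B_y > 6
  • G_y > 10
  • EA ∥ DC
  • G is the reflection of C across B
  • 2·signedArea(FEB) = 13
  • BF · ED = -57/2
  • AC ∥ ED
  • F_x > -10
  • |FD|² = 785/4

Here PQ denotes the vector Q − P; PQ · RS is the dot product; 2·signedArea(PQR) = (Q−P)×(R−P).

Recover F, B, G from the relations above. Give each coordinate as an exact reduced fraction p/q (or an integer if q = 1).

1. B_x = -3  [B is the reflection of C across E]
2. B_y = 7  [B is the reflection of C across E]
   → B = (-3, 7)
3. G_x = 1  [G is the reflection of C across B]
4. G_y = 11  [G is the reflection of C across B]
   → G = (1, 11)
5. F_x = -9  [2·signedArea(FEB) = 13 ∩ BF · ED = -57/2]
6. F_y = 15/2  [2·signedArea(FEB) = 13 ∩ BF · ED = -57/2]
   → F = (-9, 15/2)

B = (-3, 7)
F = (-9, 15/2)
G = (1, 11)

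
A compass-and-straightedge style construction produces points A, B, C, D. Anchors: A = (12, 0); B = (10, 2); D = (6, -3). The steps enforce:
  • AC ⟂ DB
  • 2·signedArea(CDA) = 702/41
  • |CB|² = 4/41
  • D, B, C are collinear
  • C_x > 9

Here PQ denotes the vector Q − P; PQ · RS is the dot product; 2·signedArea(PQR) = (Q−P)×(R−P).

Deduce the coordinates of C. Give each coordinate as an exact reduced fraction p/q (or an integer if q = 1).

C = (402/41, 72/41)

1. C_x = 402/41  [D, B, C are collinear ∩ AC ⟂ DB]
2. C_y = 72/41  [D, B, C are collinear ∩ AC ⟂ DB]
   → C = (402/41, 72/41)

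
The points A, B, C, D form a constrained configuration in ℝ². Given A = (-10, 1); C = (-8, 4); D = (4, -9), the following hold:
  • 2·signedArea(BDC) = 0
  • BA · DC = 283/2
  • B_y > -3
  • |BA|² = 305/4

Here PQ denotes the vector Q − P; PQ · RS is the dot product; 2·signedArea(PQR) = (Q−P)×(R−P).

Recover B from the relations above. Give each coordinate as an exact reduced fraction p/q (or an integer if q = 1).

1. B_x = -2  [2·signedArea(BDC) = 0 ∩ BA · DC = 283/2]
2. B_y = -5/2  [2·signedArea(BDC) = 0 ∩ BA · DC = 283/2]
   → B = (-2, -5/2)

B = (-2, -5/2)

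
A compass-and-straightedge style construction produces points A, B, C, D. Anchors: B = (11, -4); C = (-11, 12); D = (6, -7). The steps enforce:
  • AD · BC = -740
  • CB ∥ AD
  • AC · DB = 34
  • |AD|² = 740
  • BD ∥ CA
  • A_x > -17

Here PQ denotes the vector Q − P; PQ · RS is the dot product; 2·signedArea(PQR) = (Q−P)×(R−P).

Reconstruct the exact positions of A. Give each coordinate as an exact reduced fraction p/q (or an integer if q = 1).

1. A_x = -16  [CB ∥ AD ∩ BD ∥ CA]
2. A_y = 9  [CB ∥ AD ∩ BD ∥ CA]
   → A = (-16, 9)

A = (-16, 9)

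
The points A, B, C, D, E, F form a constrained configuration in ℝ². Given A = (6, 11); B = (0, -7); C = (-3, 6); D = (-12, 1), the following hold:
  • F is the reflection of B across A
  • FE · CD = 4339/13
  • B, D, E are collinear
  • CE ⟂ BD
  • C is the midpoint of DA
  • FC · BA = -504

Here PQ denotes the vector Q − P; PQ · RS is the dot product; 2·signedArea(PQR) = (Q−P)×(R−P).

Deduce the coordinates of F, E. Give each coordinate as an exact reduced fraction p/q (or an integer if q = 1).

E = (-105/13, -21/13)
F = (12, 29)

1. F_x = 12  [F is the reflection of B across A]
2. F_y = 29  [F is the reflection of B across A]
   → F = (12, 29)
3. E_x = -105/13  [B, D, E are collinear ∩ CE ⟂ BD]
4. E_y = -21/13  [B, D, E are collinear ∩ CE ⟂ BD]
   → E = (-105/13, -21/13)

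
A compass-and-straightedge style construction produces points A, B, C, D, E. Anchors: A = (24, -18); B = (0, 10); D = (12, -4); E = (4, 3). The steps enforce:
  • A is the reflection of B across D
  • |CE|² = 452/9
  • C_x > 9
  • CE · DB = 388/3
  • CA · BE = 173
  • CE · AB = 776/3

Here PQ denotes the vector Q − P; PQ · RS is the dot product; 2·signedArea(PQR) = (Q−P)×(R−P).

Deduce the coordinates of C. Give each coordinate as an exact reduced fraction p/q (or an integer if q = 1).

C = (28/3, -5/3)

1. C_x = 28/3  [CA · BE = 173 ∩ CE · AB = 776/3]
2. C_y = -5/3  [CA · BE = 173 ∩ CE · AB = 776/3]
   → C = (28/3, -5/3)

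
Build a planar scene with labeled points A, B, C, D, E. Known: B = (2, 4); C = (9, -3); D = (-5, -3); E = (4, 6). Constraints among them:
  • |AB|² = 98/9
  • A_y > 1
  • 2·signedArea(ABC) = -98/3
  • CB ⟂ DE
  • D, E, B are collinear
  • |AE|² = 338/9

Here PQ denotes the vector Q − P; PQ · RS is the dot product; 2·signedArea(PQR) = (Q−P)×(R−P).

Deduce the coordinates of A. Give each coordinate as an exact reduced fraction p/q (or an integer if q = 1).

A = (-1/3, 5/3)

1. A_x = -1/3  [line 7·x + 7·y + -28/3 = 0 ∩ |AB|² = 98/9]
2. A_y = 5/3  [line 7·x + 7·y + -28/3 = 0 ∩ |AB|² = 98/9]
   → A = (-1/3, 5/3)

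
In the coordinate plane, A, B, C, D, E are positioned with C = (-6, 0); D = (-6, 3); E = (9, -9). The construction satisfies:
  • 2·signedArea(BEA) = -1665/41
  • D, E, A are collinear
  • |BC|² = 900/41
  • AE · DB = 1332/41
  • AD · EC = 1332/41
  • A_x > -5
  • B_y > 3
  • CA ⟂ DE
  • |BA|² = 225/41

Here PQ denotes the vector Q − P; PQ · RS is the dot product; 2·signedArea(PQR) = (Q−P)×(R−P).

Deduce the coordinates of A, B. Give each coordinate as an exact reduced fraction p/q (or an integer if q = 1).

A = (-186/41, 75/41)
B = (-126/41, 150/41)

1. A_x = -186/41  [D, E, A are collinear ∩ CA ⟂ DE]
2. A_y = 75/41  [D, E, A are collinear ∩ CA ⟂ DE]
   → A = (-186/41, 75/41)
3. B_x = -126/41  [2·signedArea(BEA) = -1665/41 ∩ AE · DB = 1332/41]
4. B_y = 150/41  [2·signedArea(BEA) = -1665/41 ∩ AE · DB = 1332/41]
   → B = (-126/41, 150/41)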